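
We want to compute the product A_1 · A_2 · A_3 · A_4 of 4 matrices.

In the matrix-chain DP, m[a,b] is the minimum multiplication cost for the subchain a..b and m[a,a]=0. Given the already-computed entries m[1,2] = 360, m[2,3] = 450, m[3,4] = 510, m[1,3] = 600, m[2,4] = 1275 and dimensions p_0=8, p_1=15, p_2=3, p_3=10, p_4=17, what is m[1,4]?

1278

m[1,4] = min over k∈[1,3] of m[1,k]+m[k+1,4]+p_{0}·p_k·p_{4}.
k=1: 0 + 1275 + 8·15·17 = 3315; k=2: 360 + 510 + 8·3·17 = 1278; k=3: 600 + 0 + 8·10·17 = 1960.
Minimum: 1278 at k=2.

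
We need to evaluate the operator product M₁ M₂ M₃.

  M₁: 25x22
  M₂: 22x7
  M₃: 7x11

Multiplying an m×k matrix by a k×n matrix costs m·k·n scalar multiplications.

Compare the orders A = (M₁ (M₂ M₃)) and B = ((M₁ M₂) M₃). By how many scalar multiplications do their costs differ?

1969

Order A = (M₁ (M₂ M₃)): (M₂ M₃): 22×7 by 7×11 → 22×11, cost 22·7·11 = 1694; (M₁ (M₂ M₃)): 25×22 by 22×11 → 25×11, cost 25·22·11 = 6050; cumulative 7744. Total 7744.
Order B = ((M₁ M₂) M₃): (M₁ M₂): 25×22 by 22×7 → 25×7, cost 25·22·7 = 3850; ((M₁ M₂) M₃): 25×7 by 7×11 → 25×11, cost 25·7·11 = 1925; cumulative 5775. Total 5775.
Difference: |7744 − 5775| = 1969.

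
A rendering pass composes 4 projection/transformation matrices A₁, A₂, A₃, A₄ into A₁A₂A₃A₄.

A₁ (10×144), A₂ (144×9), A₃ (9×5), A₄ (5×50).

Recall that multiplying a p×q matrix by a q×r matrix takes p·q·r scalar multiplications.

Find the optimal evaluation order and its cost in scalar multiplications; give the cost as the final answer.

15910

Adjacent pairs: A₁A₂ = 10·144·9 = 12960; A₂A₃ = 144·9·5 = 6480; A₃A₄ = 9·5·50 = 2250.
Length 3: A₁..A₃: k=1: 0+6480+10·144·5=13680; k=2: 12960+0+10·9·5=13410 → min 13410 | A₂..A₄: k=2: 0+2250+144·9·50=67050; k=3: 6480+0+144·5·50=42480 → min 42480.
Length 4: A₁..A₄: k=1: 0+42480+10·144·50=114480; k=2: 12960+2250+10·9·50=19710; k=3: 13410+0+10·5·50=15910 → min 15910.
Optimal parenthesization: (((A₁A₂)A₃)A₄) with cost 15910.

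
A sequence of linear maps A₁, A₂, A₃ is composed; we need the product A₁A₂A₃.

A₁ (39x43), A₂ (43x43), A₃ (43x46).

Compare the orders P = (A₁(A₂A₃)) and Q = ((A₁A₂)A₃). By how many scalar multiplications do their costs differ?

Order P = (A₁(A₂A₃)): (A₂A₃): 43×43 by 43×46 → 43×46, cost 43·43·46 = 85054; (A₁(A₂A₃)): 39×43 by 43×46 → 39×46, cost 39·43·46 = 77142; cumulative 162196. Total 162196.
Order Q = ((A₁A₂)A₃): (A₁A₂): 39×43 by 43×43 → 39×43, cost 39·43·43 = 72111; ((A₁A₂)A₃): 39×43 by 43×46 → 39×46, cost 39·43·46 = 77142; cumulative 149253. Total 149253.
Difference: |162196 − 149253| = 12943.

12943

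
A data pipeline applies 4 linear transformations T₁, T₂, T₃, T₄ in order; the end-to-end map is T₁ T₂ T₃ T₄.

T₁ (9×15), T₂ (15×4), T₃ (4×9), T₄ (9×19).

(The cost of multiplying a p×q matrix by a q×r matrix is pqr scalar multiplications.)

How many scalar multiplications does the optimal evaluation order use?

1908

Adjacent pairs: T₁T₂ = 9·15·4 = 540; T₂T₃ = 15·4·9 = 540; T₃T₄ = 4·9·19 = 684.
Length 3: T₁..T₃: k=1: 0+540+9·15·9=1755; k=2: 540+0+9·4·9=864 → min 864 | T₂..T₄: k=2: 0+684+15·4·19=1824; k=3: 540+0+15·9·19=3105 → min 1824.
Length 4: T₁..T₄: k=1: 0+1824+9·15·19=4389; k=2: 540+684+9·4·19=1908; k=3: 864+0+9·9·19=2403 → min 1908.
Optimal order: ((T₁ T₂) (T₃ T₄)) with cost 1908.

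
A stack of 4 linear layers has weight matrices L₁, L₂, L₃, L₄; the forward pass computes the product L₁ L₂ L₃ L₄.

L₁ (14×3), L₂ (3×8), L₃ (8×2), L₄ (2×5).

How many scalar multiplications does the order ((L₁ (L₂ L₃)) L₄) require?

(L₂ L₃): 3×8 by 8×2 → 3×2, cost 3·8·2 = 48
(L₁ (L₂ L₃)): 14×3 by 3×2 → 14×2, cost 14·3·2 = 84; cumulative 132
((L₁ (L₂ L₃)) L₄): 14×2 by 2×5 → 14×5, cost 14·2·5 = 140; cumulative 272
Total: 272 scalar multiplications.

272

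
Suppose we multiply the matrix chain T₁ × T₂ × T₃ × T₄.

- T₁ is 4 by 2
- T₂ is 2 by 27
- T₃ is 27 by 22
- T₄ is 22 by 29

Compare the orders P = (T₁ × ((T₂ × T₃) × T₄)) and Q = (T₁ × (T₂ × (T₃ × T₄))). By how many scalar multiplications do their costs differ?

16328

Order P = (T₁ × ((T₂ × T₃) × T₄)): (T₂ × T₃): 2×27 by 27×22 → 2×22, cost 2·27·22 = 1188; ((T₂ × T₃) × T₄): 2×22 by 22×29 → 2×29, cost 2·22·29 = 1276; cumulative 2464; (T₁ × ((T₂ × T₃) × T₄)): 4×2 by 2×29 → 4×29, cost 4·2·29 = 232; cumulative 2696. Total 2696.
Order Q = (T₁ × (T₂ × (T₃ × T₄))): (T₃ × T₄): 27×22 by 22×29 → 27×29, cost 27·22·29 = 17226; (T₂ × (T₃ × T₄)): 2×27 by 27×29 → 2×29, cost 2·27·29 = 1566; cumulative 18792; (T₁ × (T₂ × (T₃ × T₄))): 4×2 by 2×29 → 4×29, cost 4·2·29 = 232; cumulative 19024. Total 19024.
Difference: |2696 − 19024| = 16328.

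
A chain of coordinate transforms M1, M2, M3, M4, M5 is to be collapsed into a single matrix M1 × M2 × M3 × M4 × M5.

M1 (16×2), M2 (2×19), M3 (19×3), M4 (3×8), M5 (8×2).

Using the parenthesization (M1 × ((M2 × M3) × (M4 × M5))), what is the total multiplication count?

238

(M2 × M3): 2×19 by 19×3 → 2×3, cost 2·19·3 = 114
(M4 × M5): 3×8 by 8×2 → 3×2, cost 3·8·2 = 48
((M2 × M3) × (M4 × M5)): 2×3 by 3×2 → 2×2, cost 2·3·2 = 12; cumulative 174
(M1 × ((M2 × M3) × (M4 × M5))): 16×2 by 2×2 → 16×2, cost 16·2·2 = 64; cumulative 238
Total: 238 scalar multiplications.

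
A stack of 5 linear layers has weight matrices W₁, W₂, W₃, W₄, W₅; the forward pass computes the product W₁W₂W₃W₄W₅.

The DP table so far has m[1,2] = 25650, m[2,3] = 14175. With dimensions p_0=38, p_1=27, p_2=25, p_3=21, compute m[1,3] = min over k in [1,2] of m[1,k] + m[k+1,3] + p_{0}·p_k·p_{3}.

m[1,3] = min over k∈[1,2] of m[1,k]+m[k+1,3]+p_{0}·p_k·p_{3}.
k=1: 0 + 14175 + 38·27·21 = 35721; k=2: 25650 + 0 + 38·25·21 = 45600.
Minimum: 35721 at k=1.

35721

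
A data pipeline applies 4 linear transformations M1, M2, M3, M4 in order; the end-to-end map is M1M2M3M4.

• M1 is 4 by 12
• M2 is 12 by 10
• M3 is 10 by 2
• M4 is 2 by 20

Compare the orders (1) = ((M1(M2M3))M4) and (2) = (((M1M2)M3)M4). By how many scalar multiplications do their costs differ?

Order (1) = ((M1(M2M3))M4): (M2M3): 12×10 by 10×2 → 12×2, cost 12·10·2 = 240; (M1(M2M3)): 4×12 by 12×2 → 4×2, cost 4·12·2 = 96; cumulative 336; ((M1(M2M3))M4): 4×2 by 2×20 → 4×20, cost 4·2·20 = 160; cumulative 496. Total 496.
Order (2) = (((M1M2)M3)M4): (M1M2): 4×12 by 12×10 → 4×10, cost 4·12·10 = 480; ((M1M2)M3): 4×10 by 10×2 → 4×2, cost 4·10·2 = 80; cumulative 560; (((M1M2)M3)M4): 4×2 by 2×20 → 4×20, cost 4·2·20 = 160; cumulative 720. Total 720.
Difference: |496 − 720| = 224.

224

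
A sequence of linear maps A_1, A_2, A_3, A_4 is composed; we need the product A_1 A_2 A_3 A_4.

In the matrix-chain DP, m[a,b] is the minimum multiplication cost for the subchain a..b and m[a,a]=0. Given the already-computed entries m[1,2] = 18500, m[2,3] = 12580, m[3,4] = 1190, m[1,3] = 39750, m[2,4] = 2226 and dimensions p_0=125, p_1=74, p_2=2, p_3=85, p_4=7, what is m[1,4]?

m[1,4] = min over k∈[1,3] of m[1,k]+m[k+1,4]+p_{0}·p_k·p_{4}.
k=1: 0 + 2226 + 125·74·7 = 66976; k=2: 18500 + 1190 + 125·2·7 = 21440; k=3: 39750 + 0 + 125·85·7 = 114125.
Minimum: 21440 at k=2.

21440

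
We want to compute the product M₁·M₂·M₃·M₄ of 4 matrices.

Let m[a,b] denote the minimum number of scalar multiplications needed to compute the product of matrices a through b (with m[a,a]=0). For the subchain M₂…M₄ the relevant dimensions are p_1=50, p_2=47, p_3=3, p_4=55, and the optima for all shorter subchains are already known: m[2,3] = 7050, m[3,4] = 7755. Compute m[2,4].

m[2,4] = min over k∈[2,3] of m[2,k]+m[k+1,4]+p_{1}·p_k·p_{4}.
k=2: 0 + 7755 + 50·47·55 = 137005; k=3: 7050 + 0 + 50·3·55 = 15300.
Minimum: 15300 at k=3.

15300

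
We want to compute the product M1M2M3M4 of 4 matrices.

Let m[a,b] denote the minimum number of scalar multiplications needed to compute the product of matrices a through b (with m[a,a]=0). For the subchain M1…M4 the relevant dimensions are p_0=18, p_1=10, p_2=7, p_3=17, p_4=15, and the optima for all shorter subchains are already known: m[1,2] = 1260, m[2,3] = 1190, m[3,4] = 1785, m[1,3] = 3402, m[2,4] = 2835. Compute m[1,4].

4935

m[1,4] = min over k∈[1,3] of m[1,k]+m[k+1,4]+p_{0}·p_k·p_{4}.
k=1: 0 + 2835 + 18·10·15 = 5535; k=2: 1260 + 1785 + 18·7·15 = 4935; k=3: 3402 + 0 + 18·17·15 = 7992.
Minimum: 4935 at k=2.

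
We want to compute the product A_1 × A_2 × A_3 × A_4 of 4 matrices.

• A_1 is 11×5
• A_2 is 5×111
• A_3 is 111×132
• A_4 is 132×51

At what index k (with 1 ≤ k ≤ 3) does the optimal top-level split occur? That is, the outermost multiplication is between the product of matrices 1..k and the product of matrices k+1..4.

Adjacent pairs: A_1A_2 = 11·5·111 = 6105; A_2A_3 = 5·111·132 = 73260; A_3A_4 = 111·132·51 = 747252.
Length 3: A_1..A_3: k=1: 0+73260+11·5·132=80520; k=2: 6105+0+11·111·132=167277 → min 80520 | A_2..A_4: k=2: 0+747252+5·111·51=775557; k=3: 73260+0+5·132·51=106920 → min 106920.
Top-level splits: k=1: (A_1..A_1)·(A_2..A_4) → 0+106920+11·5·51 = 109725; k=2: (A_1..A_2)·(A_3..A_4) → 6105+747252+11·111·51 = 815628; k=3: (A_1..A_3)·(A_4..A_4) → 80520+0+11·132·51 = 154572.
Best split is after A_1, i.e. k = 1.

1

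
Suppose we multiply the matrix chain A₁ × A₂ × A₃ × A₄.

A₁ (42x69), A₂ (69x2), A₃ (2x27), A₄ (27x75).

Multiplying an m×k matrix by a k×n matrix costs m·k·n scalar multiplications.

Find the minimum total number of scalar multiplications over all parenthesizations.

Adjacent pairs: A₁A₂ = 42·69·2 = 5796; A₂A₃ = 69·2·27 = 3726; A₃A₄ = 2·27·75 = 4050.
Length 3: A₁..A₃: k=1: 0+3726+42·69·27=81972; k=2: 5796+0+42·2·27=8064 → min 8064 | A₂..A₄: k=2: 0+4050+69·2·75=14400; k=3: 3726+0+69·27·75=143451 → min 14400.
Length 4: A₁..A₄: k=1: 0+14400+42·69·75=231750; k=2: 5796+4050+42·2·75=16146; k=3: 8064+0+42·27·75=93114 → min 16146.
Optimal order: ((A₁ × A₂) × (A₃ × A₄)) with cost 16146.

16146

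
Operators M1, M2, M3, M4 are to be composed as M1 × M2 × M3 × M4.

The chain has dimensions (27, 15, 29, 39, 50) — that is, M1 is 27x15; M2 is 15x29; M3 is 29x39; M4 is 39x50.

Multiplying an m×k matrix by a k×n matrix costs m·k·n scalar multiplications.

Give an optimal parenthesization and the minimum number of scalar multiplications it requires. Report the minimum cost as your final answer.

Adjacent pairs: M1M2 = 27·15·29 = 11745; M2M3 = 15·29·39 = 16965; M3M4 = 29·39·50 = 56550.
Length 3: M1..M3: k=1: 0+16965+27·15·39=32760; k=2: 11745+0+27·29·39=42282 → min 32760 | M2..M4: k=2: 0+56550+15·29·50=78300; k=3: 16965+0+15·39·50=46215 → min 46215.
Length 4: M1..M4: k=1: 0+46215+27·15·50=66465; k=2: 11745+56550+27·29·50=107445; k=3: 32760+0+27·39·50=85410 → min 66465.
Optimal parenthesization: (M1 × ((M2 × M3) × M4)) with cost 66465.

66465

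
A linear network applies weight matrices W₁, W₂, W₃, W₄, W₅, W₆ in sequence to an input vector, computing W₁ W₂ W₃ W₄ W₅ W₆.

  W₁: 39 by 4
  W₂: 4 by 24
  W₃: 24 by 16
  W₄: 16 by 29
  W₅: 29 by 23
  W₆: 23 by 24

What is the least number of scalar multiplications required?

12012

Adjacent pairs: W₁W₂ = 39·4·24 = 3744; W₂W₃ = 4·24·16 = 1536; W₃W₄ = 24·16·29 = 11136; W₄W₅ = 16·29·23 = 10672; W₅W₆ = 29·23·24 = 16008.
Length 3: W₁..W₃: k=1: 0+1536+39·4·16=4032; k=2: 3744+0+39·24·16=18720 → min 4032 | W₂..W₄: k=2: 0+11136+4·24·29=13920; k=3: 1536+0+4·16·29=3392 → min 3392 | W₃..W₅: k=3: 0+10672+24·16·23=19504; k=4: 11136+0+24·29·23=27144 → min 19504 | W₄..W₆: k=4: 0+16008+16·29·24=27144; k=5: 10672+0+16·23·24=19504 → min 19504.
Length 4: W₁..W₄: k=1: 0+3392+39·4·29=7916; k=2: 3744+11136+39·24·29=42024; k=3: 4032+0+39·16·29=22128 → min 7916 | W₂..W₅: k=2: 0+19504+4·24·23=21712; k=3: 1536+10672+4·16·23=13680; k=4: 3392+0+4·29·23=6060 → min 6060 | W₃..W₆: k=3: 0+19504+24·16·24=28720; k=4: 11136+16008+24·29·24=43848; k=5: 19504+0+24·23·24=32752 → min 28720.
Length 5: W₁..W₅: k=1: 0+6060+39·4·23=9648; k=2: 3744+19504+39·24·23=44776; k=3: 4032+10672+39·16·23=29056; k=4: 7916+0+39·29·23=33929 → min 9648 | W₂..W₆: k=2: 0+28720+4·24·24=31024; k=3: 1536+19504+4·16·24=22576; k=4: 3392+16008+4·29·24=22184; k=5: 6060+0+4·23·24=8268 → min 8268.
Length 6: W₁..W₆: k=1: 0+8268+39·4·24=12012; k=2: 3744+28720+39·24·24=54928; k=3: 4032+19504+39·16·24=38512; k=4: 7916+16008+39·29·24=51068; k=5: 9648+0+39·23·24=31176 → min 12012.
Optimal order: (W₁ ((((W₂ W₃) W₄) W₅) W₆)) with cost 12012.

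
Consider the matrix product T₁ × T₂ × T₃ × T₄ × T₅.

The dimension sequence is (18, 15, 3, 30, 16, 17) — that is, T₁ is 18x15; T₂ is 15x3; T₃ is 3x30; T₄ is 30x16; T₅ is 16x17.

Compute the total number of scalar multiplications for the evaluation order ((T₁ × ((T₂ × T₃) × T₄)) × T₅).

(T₂ × T₃): 15×3 by 3×30 → 15×30, cost 15·3·30 = 1350
((T₂ × T₃) × T₄): 15×30 by 30×16 → 15×16, cost 15·30·16 = 7200; cumulative 8550
(T₁ × ((T₂ × T₃) × T₄)): 18×15 by 15×16 → 18×16, cost 18·15·16 = 4320; cumulative 12870
((T₁ × ((T₂ × T₃) × T₄)) × T₅): 18×16 by 16×17 → 18×17, cost 18·16·17 = 4896; cumulative 17766
Total: 17766 scalar multiplications.

17766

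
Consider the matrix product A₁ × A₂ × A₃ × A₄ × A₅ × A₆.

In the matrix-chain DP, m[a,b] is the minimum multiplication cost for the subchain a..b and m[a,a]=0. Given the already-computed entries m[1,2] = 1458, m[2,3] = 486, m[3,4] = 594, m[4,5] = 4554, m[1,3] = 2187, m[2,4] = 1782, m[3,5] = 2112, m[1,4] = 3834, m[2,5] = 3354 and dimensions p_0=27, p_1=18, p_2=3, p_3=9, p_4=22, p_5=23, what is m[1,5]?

m[1,5] = min over k∈[1,4] of m[1,k]+m[k+1,5]+p_{0}·p_k·p_{5}.
k=1: 0 + 3354 + 27·18·23 = 14532; k=2: 1458 + 2112 + 27·3·23 = 5433; k=3: 2187 + 4554 + 27·9·23 = 12330; k=4: 3834 + 0 + 27·22·23 = 17496.
Minimum: 5433 at k=2.

5433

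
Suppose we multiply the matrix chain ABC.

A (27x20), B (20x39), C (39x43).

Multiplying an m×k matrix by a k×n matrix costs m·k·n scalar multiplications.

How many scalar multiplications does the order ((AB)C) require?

(AB): 27×20 by 20×39 → 27×39, cost 27·20·39 = 21060
((AB)C): 27×39 by 39×43 → 27×43, cost 27·39·43 = 45279; cumulative 66339
Total: 66339 scalar multiplications.

66339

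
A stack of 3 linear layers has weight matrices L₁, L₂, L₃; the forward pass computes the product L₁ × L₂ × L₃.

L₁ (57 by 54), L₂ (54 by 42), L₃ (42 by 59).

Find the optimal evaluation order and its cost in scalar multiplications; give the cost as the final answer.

(L₁ × (L₂ × L₃)): cost 315414.
((L₁ × L₂) × L₃): cost 270522.
Optimal: ((L₁ × L₂) × L₃) with cost 270522.

270522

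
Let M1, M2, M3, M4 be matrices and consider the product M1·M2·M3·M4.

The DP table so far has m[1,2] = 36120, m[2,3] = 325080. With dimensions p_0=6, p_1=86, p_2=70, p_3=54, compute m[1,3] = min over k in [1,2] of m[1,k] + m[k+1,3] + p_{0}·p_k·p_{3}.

m[1,3] = min over k∈[1,2] of m[1,k]+m[k+1,3]+p_{0}·p_k·p_{3}.
k=1: 0 + 325080 + 6·86·54 = 352944; k=2: 36120 + 0 + 6·70·54 = 58800.
Minimum: 58800 at k=2.

58800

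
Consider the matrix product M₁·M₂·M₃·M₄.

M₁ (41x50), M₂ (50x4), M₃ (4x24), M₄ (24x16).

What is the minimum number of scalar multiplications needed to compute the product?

Adjacent pairs: M₁M₂ = 41·50·4 = 8200; M₂M₃ = 50·4·24 = 4800; M₃M₄ = 4·24·16 = 1536.
Length 3: M₁..M₃: k=1: 0+4800+41·50·24=54000; k=2: 8200+0+41·4·24=12136 → min 12136 | M₂..M₄: k=2: 0+1536+50·4·16=4736; k=3: 4800+0+50·24·16=24000 → min 4736.
Length 4: M₁..M₄: k=1: 0+4736+41·50·16=37536; k=2: 8200+1536+41·4·16=12360; k=3: 12136+0+41·24·16=27880 → min 12360.
Optimal order: ((M₁·M₂)·(M₃·M₄)) with cost 12360.

12360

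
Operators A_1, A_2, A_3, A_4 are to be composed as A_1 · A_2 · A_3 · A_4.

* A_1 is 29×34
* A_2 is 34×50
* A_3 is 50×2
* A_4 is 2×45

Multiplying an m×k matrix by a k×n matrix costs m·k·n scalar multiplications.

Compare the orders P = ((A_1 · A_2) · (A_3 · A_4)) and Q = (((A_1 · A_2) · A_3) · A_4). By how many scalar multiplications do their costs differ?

Order P = ((A_1 · A_2) · (A_3 · A_4)): (A_1 · A_2): 29×34 by 34×50 → 29×50, cost 29·34·50 = 49300; (A_3 · A_4): 50×2 by 2×45 → 50×45, cost 50·2·45 = 4500; ((A_1 · A_2) · (A_3 · A_4)): 29×50 by 50×45 → 29×45, cost 29·50·45 = 65250; cumulative 119050. Total 119050.
Order Q = (((A_1 · A_2) · A_3) · A_4): (A_1 · A_2): 29×34 by 34×50 → 29×50, cost 29·34·50 = 49300; ((A_1 · A_2) · A_3): 29×50 by 50×2 → 29×2, cost 29·50·2 = 2900; cumulative 52200; (((A_1 · A_2) · A_3) · A_4): 29×2 by 2×45 → 29×45, cost 29·2·45 = 2610; cumulative 54810. Total 54810.
Difference: |119050 − 54810| = 64240.

64240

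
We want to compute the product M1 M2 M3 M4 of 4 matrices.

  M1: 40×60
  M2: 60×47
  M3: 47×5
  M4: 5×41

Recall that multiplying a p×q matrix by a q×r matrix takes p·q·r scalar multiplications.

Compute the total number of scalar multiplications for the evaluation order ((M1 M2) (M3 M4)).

(M1 M2): 40×60 by 60×47 → 40×47, cost 40·60·47 = 112800
(M3 M4): 47×5 by 5×41 → 47×41, cost 47·5·41 = 9635
((M1 M2) (M3 M4)): 40×47 by 47×41 → 40×41, cost 40·47·41 = 77080; cumulative 199515
Total: 199515 scalar multiplications.

199515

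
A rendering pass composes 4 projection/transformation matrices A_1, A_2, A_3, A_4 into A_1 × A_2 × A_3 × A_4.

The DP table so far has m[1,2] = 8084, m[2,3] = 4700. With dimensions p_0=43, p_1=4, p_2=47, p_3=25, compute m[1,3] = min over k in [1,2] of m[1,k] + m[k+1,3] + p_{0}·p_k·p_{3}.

m[1,3] = min over k∈[1,2] of m[1,k]+m[k+1,3]+p_{0}·p_k·p_{3}.
k=1: 0 + 4700 + 43·4·25 = 9000; k=2: 8084 + 0 + 43·47·25 = 58609.
Minimum: 9000 at k=1.

9000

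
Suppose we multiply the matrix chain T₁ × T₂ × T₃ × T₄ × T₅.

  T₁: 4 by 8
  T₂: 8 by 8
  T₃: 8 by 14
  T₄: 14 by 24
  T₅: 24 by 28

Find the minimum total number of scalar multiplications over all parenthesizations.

Adjacent pairs: T₁T₂ = 4·8·8 = 256; T₂T₃ = 8·8·14 = 896; T₃T₄ = 8·14·24 = 2688; T₄T₅ = 14·24·28 = 9408.
Length 3: T₁..T₃: k=1: 0+896+4·8·14=1344; k=2: 256+0+4·8·14=704 → min 704 | T₂..T₄: k=2: 0+2688+8·8·24=4224; k=3: 896+0+8·14·24=3584 → min 3584 | T₃..T₅: k=3: 0+9408+8·14·28=12544; k=4: 2688+0+8·24·28=8064 → min 8064.
Length 4: T₁..T₄: k=1: 0+3584+4·8·24=4352; k=2: 256+2688+4·8·24=3712; k=3: 704+0+4·14·24=2048 → min 2048 | T₂..T₅: k=2: 0+8064+8·8·28=9856; k=3: 896+9408+8·14·28=13440; k=4: 3584+0+8·24·28=8960 → min 8960.
Length 5: T₁..T₅: k=1: 0+8960+4·8·28=9856; k=2: 256+8064+4·8·28=9216; k=3: 704+9408+4·14·28=11680; k=4: 2048+0+4·24·28=4736 → min 4736.
Optimal order: ((((T₁ × T₂) × T₃) × T₄) × T₅) with cost 4736.

4736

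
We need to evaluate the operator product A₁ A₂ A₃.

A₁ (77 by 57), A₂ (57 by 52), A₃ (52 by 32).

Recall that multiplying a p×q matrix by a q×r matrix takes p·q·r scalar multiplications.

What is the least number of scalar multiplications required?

235296

Order (A₁ (A₂ A₃)): (A₂ A₃): 57×52 by 52×32 → 57×32, cost 57·52·32 = 94848; (A₁ (A₂ A₃)): 77×57 by 57×32 → 77×32, cost 77·57·32 = 140448; cumulative 235296. Total 235296.
Order ((A₁ A₂) A₃): (A₁ A₂): 77×57 by 57×52 → 77×52, cost 77·57·52 = 228228; ((A₁ A₂) A₃): 77×52 by 52×32 → 77×32, cost 77·52·32 = 128128; cumulative 356356. Total 356356.
Minimum: 235296.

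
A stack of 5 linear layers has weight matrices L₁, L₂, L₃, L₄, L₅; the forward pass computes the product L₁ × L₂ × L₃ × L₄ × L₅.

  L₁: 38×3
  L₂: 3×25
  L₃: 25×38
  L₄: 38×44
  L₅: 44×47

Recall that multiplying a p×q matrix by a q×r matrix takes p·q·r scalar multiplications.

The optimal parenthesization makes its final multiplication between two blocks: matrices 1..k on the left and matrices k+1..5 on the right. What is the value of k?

Adjacent pairs: L₁L₂ = 38·3·25 = 2850; L₂L₃ = 3·25·38 = 2850; L₃L₄ = 25·38·44 = 41800; L₄L₅ = 38·44·47 = 78584.
Length 3: L₁..L₃: k=1: 0+2850+38·3·38=7182; k=2: 2850+0+38·25·38=38950 → min 7182 | L₂..L₄: k=2: 0+41800+3·25·44=45100; k=3: 2850+0+3·38·44=7866 → min 7866 | L₃..L₅: k=3: 0+78584+25·38·47=123234; k=4: 41800+0+25·44·47=93500 → min 93500.
Length 4: L₁..L₄: k=1: 0+7866+38·3·44=12882; k=2: 2850+41800+38·25·44=86450; k=3: 7182+0+38·38·44=70718 → min 12882 | L₂..L₅: k=2: 0+93500+3·25·47=97025; k=3: 2850+78584+3·38·47=86792; k=4: 7866+0+3·44·47=14070 → min 14070.
Top-level splits: k=1: (L₁..L₁)·(L₂..L₅) → 0+14070+38·3·47 = 19428; k=2: (L₁..L₂)·(L₃..L₅) → 2850+93500+38·25·47 = 141000; k=3: (L₁..L₃)·(L₄..L₅) → 7182+78584+38·38·47 = 153634; k=4: (L₁..L₄)·(L₅..L₅) → 12882+0+38·44·47 = 91466.
Best split is after L₁, i.e. k = 1.

1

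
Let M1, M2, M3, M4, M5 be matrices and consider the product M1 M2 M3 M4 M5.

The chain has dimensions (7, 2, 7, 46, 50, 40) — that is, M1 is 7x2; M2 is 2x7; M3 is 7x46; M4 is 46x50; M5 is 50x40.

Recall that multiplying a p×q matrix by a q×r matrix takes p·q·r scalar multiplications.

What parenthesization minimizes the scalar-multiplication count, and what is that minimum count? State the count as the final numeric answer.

9804

Adjacent pairs: M1M2 = 7·2·7 = 98; M2M3 = 2·7·46 = 644; M3M4 = 7·46·50 = 16100; M4M5 = 46·50·40 = 92000.
Length 3: M1..M3: k=1: 0+644+7·2·46=1288; k=2: 98+0+7·7·46=2352 → min 1288 | M2..M4: k=2: 0+16100+2·7·50=16800; k=3: 644+0+2·46·50=5244 → min 5244 | M3..M5: k=3: 0+92000+7·46·40=104880; k=4: 16100+0+7·50·40=30100 → min 30100.
Length 4: M1..M4: k=1: 0+5244+7·2·50=5944; k=2: 98+16100+7·7·50=18648; k=3: 1288+0+7·46·50=17388 → min 5944 | M2..M5: k=2: 0+30100+2·7·40=30660; k=3: 644+92000+2·46·40=96324; k=4: 5244+0+2·50·40=9244 → min 9244.
Length 5: M1..M5: k=1: 0+9244+7·2·40=9804; k=2: 98+30100+7·7·40=32158; k=3: 1288+92000+7·46·40=106168; k=4: 5944+0+7·50·40=19944 → min 9804.
Optimal parenthesization: (M1 (((M2 M3) M4) M5)) with cost 9804.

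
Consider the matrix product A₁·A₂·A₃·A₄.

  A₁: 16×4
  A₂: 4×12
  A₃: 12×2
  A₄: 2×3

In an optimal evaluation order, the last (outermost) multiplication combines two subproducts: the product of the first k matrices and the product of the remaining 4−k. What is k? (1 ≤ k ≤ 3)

1

Adjacent pairs: A₁A₂ = 16·4·12 = 768; A₂A₃ = 4·12·2 = 96; A₃A₄ = 12·2·3 = 72.
Length 3: A₁..A₃: k=1: 0+96+16·4·2=224; k=2: 768+0+16·12·2=1152 → min 224 | A₂..A₄: k=2: 0+72+4·12·3=216; k=3: 96+0+4·2·3=120 → min 120.
Top-level splits: k=1: (A₁..A₁)·(A₂..A₄) → 0+120+16·4·3 = 312; k=2: (A₁..A₂)·(A₃..A₄) → 768+72+16·12·3 = 1416; k=3: (A₁..A₃)·(A₄..A₄) → 224+0+16·2·3 = 320.
Best split is after A₁, i.e. k = 1.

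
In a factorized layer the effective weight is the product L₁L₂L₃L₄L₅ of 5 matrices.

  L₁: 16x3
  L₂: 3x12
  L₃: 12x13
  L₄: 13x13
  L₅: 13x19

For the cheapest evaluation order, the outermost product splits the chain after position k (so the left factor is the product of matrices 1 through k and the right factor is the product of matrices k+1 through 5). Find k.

1

Adjacent pairs: L₁L₂ = 16·3·12 = 576; L₂L₃ = 3·12·13 = 468; L₃L₄ = 12·13·13 = 2028; L₄L₅ = 13·13·19 = 3211.
Length 3: L₁..L₃: k=1: 0+468+16·3·13=1092; k=2: 576+0+16·12·13=3072 → min 1092 | L₂..L₄: k=2: 0+2028+3·12·13=2496; k=3: 468+0+3·13·13=975 → min 975 | L₃..L₅: k=3: 0+3211+12·13·19=6175; k=4: 2028+0+12·13·19=4992 → min 4992.
Length 4: L₁..L₄: k=1: 0+975+16·3·13=1599; k=2: 576+2028+16·12·13=5100; k=3: 1092+0+16·13·13=3796 → min 1599 | L₂..L₅: k=2: 0+4992+3·12·19=5676; k=3: 468+3211+3·13·19=4420; k=4: 975+0+3·13·19=1716 → min 1716.
Top-level splits: k=1: (L₁..L₁)·(L₂..L₅) → 0+1716+16·3·19 = 2628; k=2: (L₁..L₂)·(L₃..L₅) → 576+4992+16·12·19 = 9216; k=3: (L₁..L₃)·(L₄..L₅) → 1092+3211+16·13·19 = 8255; k=4: (L₁..L₄)·(L₅..L₅) → 1599+0+16·13·19 = 5551.
Best split is after L₁, i.e. k = 1.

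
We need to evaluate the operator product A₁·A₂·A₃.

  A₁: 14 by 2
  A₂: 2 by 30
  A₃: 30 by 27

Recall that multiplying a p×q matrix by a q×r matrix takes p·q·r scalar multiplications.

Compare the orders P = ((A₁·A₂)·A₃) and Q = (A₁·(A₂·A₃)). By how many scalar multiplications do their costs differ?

9804

Order P = ((A₁·A₂)·A₃): (A₁·A₂): 14×2 by 2×30 → 14×30, cost 14·2·30 = 840; ((A₁·A₂)·A₃): 14×30 by 30×27 → 14×27, cost 14·30·27 = 11340; cumulative 12180. Total 12180.
Order Q = (A₁·(A₂·A₃)): (A₂·A₃): 2×30 by 30×27 → 2×27, cost 2·30·27 = 1620; (A₁·(A₂·A₃)): 14×2 by 2×27 → 14×27, cost 14·2·27 = 756; cumulative 2376. Total 2376.
Difference: |12180 − 2376| = 9804.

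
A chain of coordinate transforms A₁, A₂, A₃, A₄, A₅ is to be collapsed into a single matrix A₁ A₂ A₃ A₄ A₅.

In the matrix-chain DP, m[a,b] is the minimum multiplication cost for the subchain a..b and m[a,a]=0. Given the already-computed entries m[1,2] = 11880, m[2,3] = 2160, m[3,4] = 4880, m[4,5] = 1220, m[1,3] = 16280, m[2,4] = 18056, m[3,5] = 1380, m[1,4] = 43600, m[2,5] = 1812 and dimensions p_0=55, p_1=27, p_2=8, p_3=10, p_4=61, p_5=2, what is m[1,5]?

m[1,5] = min over k∈[1,4] of m[1,k]+m[k+1,5]+p_{0}·p_k·p_{5}.
k=1: 0 + 1812 + 55·27·2 = 4782; k=2: 11880 + 1380 + 55·8·2 = 14140; k=3: 16280 + 1220 + 55·10·2 = 18600; k=4: 43600 + 0 + 55·61·2 = 50310.
Minimum: 4782 at k=1.

4782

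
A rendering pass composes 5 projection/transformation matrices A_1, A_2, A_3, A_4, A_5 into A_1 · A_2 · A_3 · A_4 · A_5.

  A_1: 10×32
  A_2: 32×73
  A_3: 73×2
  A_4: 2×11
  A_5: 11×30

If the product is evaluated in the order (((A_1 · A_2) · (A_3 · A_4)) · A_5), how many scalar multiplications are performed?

(A_1 · A_2): 10×32 by 32×73 → 10×73, cost 10·32·73 = 23360
(A_3 · A_4): 73×2 by 2×11 → 73×11, cost 73·2·11 = 1606
((A_1 · A_2) · (A_3 · A_4)): 10×73 by 73×11 → 10×11, cost 10·73·11 = 8030; cumulative 32996
(((A_1 · A_2) · (A_3 · A_4)) · A_5): 10×11 by 11×30 → 10×30, cost 10·11·30 = 3300; cumulative 36296
Total: 36296 scalar multiplications.

36296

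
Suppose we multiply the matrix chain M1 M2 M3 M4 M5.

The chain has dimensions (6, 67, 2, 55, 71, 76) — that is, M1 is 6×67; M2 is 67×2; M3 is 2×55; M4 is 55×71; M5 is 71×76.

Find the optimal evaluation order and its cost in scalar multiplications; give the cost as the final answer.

Adjacent pairs: M1M2 = 6·67·2 = 804; M2M3 = 67·2·55 = 7370; M3M4 = 2·55·71 = 7810; M4M5 = 55·71·76 = 296780.
Length 3: M1..M3: k=1: 0+7370+6·67·55=29480; k=2: 804+0+6·2·55=1464 → min 1464 | M2..M4: k=2: 0+7810+67·2·71=17324; k=3: 7370+0+67·55·71=269005 → min 17324 | M3..M5: k=3: 0+296780+2·55·76=305140; k=4: 7810+0+2·71·76=18602 → min 18602.
Length 4: M1..M4: k=1: 0+17324+6·67·71=45866; k=2: 804+7810+6·2·71=9466; k=3: 1464+0+6·55·71=24894 → min 9466 | M2..M5: k=2: 0+18602+67·2·76=28786; k=3: 7370+296780+67·55·76=584210; k=4: 17324+0+67·71·76=378856 → min 28786.
Length 5: M1..M5: k=1: 0+28786+6·67·76=59338; k=2: 804+18602+6·2·76=20318; k=3: 1464+296780+6·55·76=323324; k=4: 9466+0+6·71·76=41842 → min 20318.
Optimal parenthesization: ((M1 M2) ((M3 M4) M5)) with cost 20318.

20318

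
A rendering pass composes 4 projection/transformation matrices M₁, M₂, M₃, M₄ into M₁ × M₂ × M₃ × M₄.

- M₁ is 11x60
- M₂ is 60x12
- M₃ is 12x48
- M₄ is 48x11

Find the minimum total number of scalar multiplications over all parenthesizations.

15708

Adjacent pairs: M₁M₂ = 11·60·12 = 7920; M₂M₃ = 60·12·48 = 34560; M₃M₄ = 12·48·11 = 6336.
Length 3: M₁..M₃: k=1: 0+34560+11·60·48=66240; k=2: 7920+0+11·12·48=14256 → min 14256 | M₂..M₄: k=2: 0+6336+60·12·11=14256; k=3: 34560+0+60·48·11=66240 → min 14256.
Length 4: M₁..M₄: k=1: 0+14256+11·60·11=21516; k=2: 7920+6336+11·12·11=15708; k=3: 14256+0+11·48·11=20064 → min 15708.
Optimal order: ((M₁ × M₂) × (M₃ × M₄)) with cost 15708.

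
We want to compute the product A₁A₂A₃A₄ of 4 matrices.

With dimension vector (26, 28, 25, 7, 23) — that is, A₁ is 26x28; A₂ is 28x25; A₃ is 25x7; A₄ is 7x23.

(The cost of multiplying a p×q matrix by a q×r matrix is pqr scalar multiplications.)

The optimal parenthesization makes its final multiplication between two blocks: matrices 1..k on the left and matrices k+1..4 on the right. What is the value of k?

3

Adjacent pairs: A₁A₂ = 26·28·25 = 18200; A₂A₃ = 28·25·7 = 4900; A₃A₄ = 25·7·23 = 4025.
Length 3: A₁..A₃: k=1: 0+4900+26·28·7=9996; k=2: 18200+0+26·25·7=22750 → min 9996 | A₂..A₄: k=2: 0+4025+28·25·23=20125; k=3: 4900+0+28·7·23=9408 → min 9408.
Top-level splits: k=1: (A₁..A₁)·(A₂..A₄) → 0+9408+26·28·23 = 26152; k=2: (A₁..A₂)·(A₃..A₄) → 18200+4025+26·25·23 = 37175; k=3: (A₁..A₃)·(A₄..A₄) → 9996+0+26·7·23 = 14182.
Best split is after A₃, i.e. k = 3.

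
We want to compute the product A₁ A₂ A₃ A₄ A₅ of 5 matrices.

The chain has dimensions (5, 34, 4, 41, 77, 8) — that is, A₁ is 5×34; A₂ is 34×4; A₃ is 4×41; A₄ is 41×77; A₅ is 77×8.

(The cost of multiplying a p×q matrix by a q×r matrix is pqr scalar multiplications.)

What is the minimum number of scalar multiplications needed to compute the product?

15932

Adjacent pairs: A₁A₂ = 5·34·4 = 680; A₂A₃ = 34·4·41 = 5576; A₃A₄ = 4·41·77 = 12628; A₄A₅ = 41·77·8 = 25256.
Length 3: A₁..A₃: k=1: 0+5576+5·34·41=12546; k=2: 680+0+5·4·41=1500 → min 1500 | A₂..A₄: k=2: 0+12628+34·4·77=23100; k=3: 5576+0+34·41·77=112914 → min 23100 | A₃..A₅: k=3: 0+25256+4·41·8=26568; k=4: 12628+0+4·77·8=15092 → min 15092.
Length 4: A₁..A₄: k=1: 0+23100+5·34·77=36190; k=2: 680+12628+5·4·77=14848; k=3: 1500+0+5·41·77=17285 → min 14848 | A₂..A₅: k=2: 0+15092+34·4·8=16180; k=3: 5576+25256+34·41·8=41984; k=4: 23100+0+34·77·8=44044 → min 16180.
Length 5: A₁..A₅: k=1: 0+16180+5·34·8=17540; k=2: 680+15092+5·4·8=15932; k=3: 1500+25256+5·41·8=28396; k=4: 14848+0+5·77·8=17928 → min 15932.
Optimal order: ((A₁ A₂) ((A₃ A₄) A₅)) with cost 15932.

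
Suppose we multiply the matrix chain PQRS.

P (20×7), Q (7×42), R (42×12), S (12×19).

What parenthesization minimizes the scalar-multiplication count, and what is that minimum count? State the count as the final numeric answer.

Adjacent pairs: PQ = 20·7·42 = 5880; QR = 7·42·12 = 3528; RS = 42·12·19 = 9576.
Length 3: P..R: k=1: 0+3528+20·7·12=5208; k=2: 5880+0+20·42·12=15960 → min 5208 | Q..S: k=2: 0+9576+7·42·19=15162; k=3: 3528+0+7·12·19=5124 → min 5124.
Length 4: P..S: k=1: 0+5124+20·7·19=7784; k=2: 5880+9576+20·42·19=31416; k=3: 5208+0+20·12·19=9768 → min 7784.
Optimal parenthesization: (P((QR)S)) with cost 7784.

7784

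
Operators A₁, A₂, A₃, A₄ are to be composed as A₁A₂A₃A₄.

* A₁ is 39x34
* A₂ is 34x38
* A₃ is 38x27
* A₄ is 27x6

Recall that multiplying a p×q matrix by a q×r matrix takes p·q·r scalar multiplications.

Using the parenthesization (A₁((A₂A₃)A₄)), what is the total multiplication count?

(A₂A₃): 34×38 by 38×27 → 34×27, cost 34·38·27 = 34884
((A₂A₃)A₄): 34×27 by 27×6 → 34×6, cost 34·27·6 = 5508; cumulative 40392
(A₁((A₂A₃)A₄)): 39×34 by 34×6 → 39×6, cost 39·34·6 = 7956; cumulative 48348
Total: 48348 scalar multiplications.

48348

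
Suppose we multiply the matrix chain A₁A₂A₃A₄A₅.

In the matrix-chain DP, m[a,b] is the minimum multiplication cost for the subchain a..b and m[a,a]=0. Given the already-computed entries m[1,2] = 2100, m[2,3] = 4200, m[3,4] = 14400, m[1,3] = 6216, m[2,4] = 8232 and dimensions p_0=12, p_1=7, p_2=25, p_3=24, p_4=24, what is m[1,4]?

10248

m[1,4] = min over k∈[1,3] of m[1,k]+m[k+1,4]+p_{0}·p_k·p_{4}.
k=1: 0 + 8232 + 12·7·24 = 10248; k=2: 2100 + 14400 + 12·25·24 = 23700; k=3: 6216 + 0 + 12·24·24 = 13128.
Minimum: 10248 at k=1.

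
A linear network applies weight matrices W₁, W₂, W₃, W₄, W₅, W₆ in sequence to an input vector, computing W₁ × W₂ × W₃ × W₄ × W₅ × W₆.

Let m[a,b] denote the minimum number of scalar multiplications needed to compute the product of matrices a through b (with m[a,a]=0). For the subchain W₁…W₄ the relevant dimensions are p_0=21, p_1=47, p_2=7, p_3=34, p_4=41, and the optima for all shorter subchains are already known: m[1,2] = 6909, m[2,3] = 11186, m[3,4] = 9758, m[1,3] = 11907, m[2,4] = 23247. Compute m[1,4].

m[1,4] = min over k∈[1,3] of m[1,k]+m[k+1,4]+p_{0}·p_k·p_{4}.
k=1: 0 + 23247 + 21·47·41 = 63714; k=2: 6909 + 9758 + 21·7·41 = 22694; k=3: 11907 + 0 + 21·34·41 = 41181.
Minimum: 22694 at k=2.

22694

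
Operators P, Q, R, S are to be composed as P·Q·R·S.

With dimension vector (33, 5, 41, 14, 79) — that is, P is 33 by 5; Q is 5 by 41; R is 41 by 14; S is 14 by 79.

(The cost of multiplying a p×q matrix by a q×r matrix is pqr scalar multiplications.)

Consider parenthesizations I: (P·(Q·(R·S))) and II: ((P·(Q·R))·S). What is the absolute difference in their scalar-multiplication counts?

32898

Order I = (P·(Q·(R·S))): (R·S): 41×14 by 14×79 → 41×79, cost 41·14·79 = 45346; (Q·(R·S)): 5×41 by 41×79 → 5×79, cost 5·41·79 = 16195; cumulative 61541; (P·(Q·(R·S))): 33×5 by 5×79 → 33×79, cost 33·5·79 = 13035; cumulative 74576. Total 74576.
Order II = ((P·(Q·R))·S): (Q·R): 5×41 by 41×14 → 5×14, cost 5·41·14 = 2870; (P·(Q·R)): 33×5 by 5×14 → 33×14, cost 33·5·14 = 2310; cumulative 5180; ((P·(Q·R))·S): 33×14 by 14×79 → 33×79, cost 33·14·79 = 36498; cumulative 41678. Total 41678.
Difference: |74576 − 41678| = 32898.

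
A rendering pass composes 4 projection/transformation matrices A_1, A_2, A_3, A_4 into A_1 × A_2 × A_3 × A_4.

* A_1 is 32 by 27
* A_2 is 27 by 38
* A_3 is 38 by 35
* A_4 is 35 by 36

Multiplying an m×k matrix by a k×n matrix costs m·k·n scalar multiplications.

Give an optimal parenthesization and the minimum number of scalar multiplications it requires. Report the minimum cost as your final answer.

Adjacent pairs: A_1A_2 = 32·27·38 = 32832; A_2A_3 = 27·38·35 = 35910; A_3A_4 = 38·35·36 = 47880.
Length 3: A_1..A_3: k=1: 0+35910+32·27·35=66150; k=2: 32832+0+32·38·35=75392 → min 66150 | A_2..A_4: k=2: 0+47880+27·38·36=84816; k=3: 35910+0+27·35·36=69930 → min 69930.
Length 4: A_1..A_4: k=1: 0+69930+32·27·36=101034; k=2: 32832+47880+32·38·36=124488; k=3: 66150+0+32·35·36=106470 → min 101034.
Optimal parenthesization: (A_1 × ((A_2 × A_3) × A_4)) with cost 101034.

101034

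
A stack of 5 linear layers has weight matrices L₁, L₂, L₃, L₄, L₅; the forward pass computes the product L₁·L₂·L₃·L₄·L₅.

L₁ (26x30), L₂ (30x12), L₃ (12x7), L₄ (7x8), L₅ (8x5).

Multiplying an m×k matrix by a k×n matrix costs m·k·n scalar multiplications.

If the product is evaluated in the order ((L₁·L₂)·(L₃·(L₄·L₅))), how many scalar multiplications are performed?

(L₁·L₂): 26×30 by 30×12 → 26×12, cost 26·30·12 = 9360
(L₄·L₅): 7×8 by 8×5 → 7×5, cost 7·8·5 = 280
(L₃·(L₄·L₅)): 12×7 by 7×5 → 12×5, cost 12·7·5 = 420; cumulative 700
((L₁·L₂)·(L₃·(L₄·L₅))): 26×12 by 12×5 → 26×5, cost 26·12·5 = 1560; cumulative 11620
Total: 11620 scalar multiplications.

11620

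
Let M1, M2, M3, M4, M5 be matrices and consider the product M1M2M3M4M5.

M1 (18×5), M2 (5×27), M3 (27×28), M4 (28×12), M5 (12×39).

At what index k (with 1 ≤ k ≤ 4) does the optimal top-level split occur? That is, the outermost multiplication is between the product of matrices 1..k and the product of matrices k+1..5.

1

Adjacent pairs: M1M2 = 18·5·27 = 2430; M2M3 = 5·27·28 = 3780; M3M4 = 27·28·12 = 9072; M4M5 = 28·12·39 = 13104.
Length 3: M1..M3: k=1: 0+3780+18·5·28=6300; k=2: 2430+0+18·27·28=16038 → min 6300 | M2..M4: k=2: 0+9072+5·27·12=10692; k=3: 3780+0+5·28·12=5460 → min 5460 | M3..M5: k=3: 0+13104+27·28·39=42588; k=4: 9072+0+27·12·39=21708 → min 21708.
Length 4: M1..M4: k=1: 0+5460+18·5·12=6540; k=2: 2430+9072+18·27·12=17334; k=3: 6300+0+18·28·12=12348 → min 6540 | M2..M5: k=2: 0+21708+5·27·39=26973; k=3: 3780+13104+5·28·39=22344; k=4: 5460+0+5·12·39=7800 → min 7800.
Top-level splits: k=1: (M1..M1)·(M2..M5) → 0+7800+18·5·39 = 11310; k=2: (M1..M2)·(M3..M5) → 2430+21708+18·27·39 = 43092; k=3: (M1..M3)·(M4..M5) → 6300+13104+18·28·39 = 39060; k=4: (M1..M4)·(M5..M5) → 6540+0+18·12·39 = 14964.
Best split is after M1, i.e. k = 1.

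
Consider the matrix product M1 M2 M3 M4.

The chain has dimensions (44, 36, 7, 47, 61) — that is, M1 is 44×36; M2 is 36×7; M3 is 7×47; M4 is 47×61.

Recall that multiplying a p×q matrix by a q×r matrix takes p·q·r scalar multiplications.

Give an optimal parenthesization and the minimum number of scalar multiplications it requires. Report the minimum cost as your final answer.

Adjacent pairs: M1M2 = 44·36·7 = 11088; M2M3 = 36·7·47 = 11844; M3M4 = 7·47·61 = 20069.
Length 3: M1..M3: k=1: 0+11844+44·36·47=86292; k=2: 11088+0+44·7·47=25564 → min 25564 | M2..M4: k=2: 0+20069+36·7·61=35441; k=3: 11844+0+36·47·61=115056 → min 35441.
Length 4: M1..M4: k=1: 0+35441+44·36·61=132065; k=2: 11088+20069+44·7·61=49945; k=3: 25564+0+44·47·61=151712 → min 49945.
Optimal parenthesization: ((M1 M2) (M3 M4)) with cost 49945.

49945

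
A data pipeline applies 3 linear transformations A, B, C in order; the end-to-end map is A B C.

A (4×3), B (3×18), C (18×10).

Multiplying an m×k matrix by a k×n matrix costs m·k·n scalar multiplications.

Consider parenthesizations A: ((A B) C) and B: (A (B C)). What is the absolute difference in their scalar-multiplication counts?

276

Order A = ((A B) C): (A B): 4×3 by 3×18 → 4×18, cost 4·3·18 = 216; ((A B) C): 4×18 by 18×10 → 4×10, cost 4·18·10 = 720; cumulative 936. Total 936.
Order B = (A (B C)): (B C): 3×18 by 18×10 → 3×10, cost 3·18·10 = 540; (A (B C)): 4×3 by 3×10 → 4×10, cost 4·3·10 = 120; cumulative 660. Total 660.
Difference: |936 − 660| = 276.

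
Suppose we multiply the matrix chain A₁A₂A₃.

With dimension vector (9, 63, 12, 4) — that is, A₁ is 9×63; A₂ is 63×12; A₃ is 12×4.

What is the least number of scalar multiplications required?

Order (A₁(A₂A₃)): (A₂A₃): 63×12 by 12×4 → 63×4, cost 63·12·4 = 3024; (A₁(A₂A₃)): 9×63 by 63×4 → 9×4, cost 9·63·4 = 2268; cumulative 5292. Total 5292.
Order ((A₁A₂)A₃): (A₁A₂): 9×63 by 63×12 → 9×12, cost 9·63·12 = 6804; ((A₁A₂)A₃): 9×12 by 12×4 → 9×4, cost 9·12·4 = 432; cumulative 7236. Total 7236.
Minimum: 5292.

5292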